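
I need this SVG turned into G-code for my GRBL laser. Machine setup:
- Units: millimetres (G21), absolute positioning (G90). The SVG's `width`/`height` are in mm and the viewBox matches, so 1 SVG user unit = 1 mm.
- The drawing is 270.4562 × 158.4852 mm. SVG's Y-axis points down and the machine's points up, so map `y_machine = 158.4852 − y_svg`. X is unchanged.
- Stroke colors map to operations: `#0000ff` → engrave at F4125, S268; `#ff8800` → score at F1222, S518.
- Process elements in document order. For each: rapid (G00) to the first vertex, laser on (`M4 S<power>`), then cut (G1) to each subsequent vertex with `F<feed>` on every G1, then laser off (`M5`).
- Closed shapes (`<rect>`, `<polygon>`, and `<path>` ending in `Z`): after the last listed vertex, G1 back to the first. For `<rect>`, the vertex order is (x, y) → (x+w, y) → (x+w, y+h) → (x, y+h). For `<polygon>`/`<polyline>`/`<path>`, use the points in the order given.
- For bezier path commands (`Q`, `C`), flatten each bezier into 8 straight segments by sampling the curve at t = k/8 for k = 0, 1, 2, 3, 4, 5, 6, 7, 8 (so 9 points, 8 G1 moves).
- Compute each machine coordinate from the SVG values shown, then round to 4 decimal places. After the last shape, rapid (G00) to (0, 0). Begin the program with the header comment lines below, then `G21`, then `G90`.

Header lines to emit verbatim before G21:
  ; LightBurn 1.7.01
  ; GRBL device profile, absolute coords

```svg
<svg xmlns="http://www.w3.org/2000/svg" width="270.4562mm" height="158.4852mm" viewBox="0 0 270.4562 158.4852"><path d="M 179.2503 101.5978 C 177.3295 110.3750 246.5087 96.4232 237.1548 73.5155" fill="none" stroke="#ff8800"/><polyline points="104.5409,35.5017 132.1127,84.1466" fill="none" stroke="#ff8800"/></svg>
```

; LightBurn 1.7.01
; GRBL device profile, absolute coords
G21
G90
G00 X179.2503 Y56.8874
M4 S518
G1 X181.5706 Y54.6345 F1222
G1 X188.8029 Y54.3510 F1222
G1 X199.1939 Y55.8755 F1222
G1 X210.9900 Y59.0467 F1222
G1 X222.4376 Y63.7031 F1222
G1 X231.7833 Y69.6834 F1222
G1 X237.2735 Y76.8260 F1222
G1 X237.1548 Y84.9697 F1222
M5
G00 X104.5409 Y122.9835
M4 S518
G1 X132.1127 Y74.3386 F1222
M5
G00 X0.0000 Y0.0000

Since the viewBox matches the mm dimensions, user units are millimetres directly. The only transform is the Y-flip y_m = 158.4852 − y_svg.

Shape 1 is a cubic bezier drawn with `<path>`. Its stroke #ff8800 means score at S518, F1222. After flipping Y the toolpath is (179.2503,56.8874) → (181.5706,54.6345) → (188.8029,54.3510) → (199.1939,55.8755) → (210.9900,59.0467) → (222.4376,63.7031) → (231.7833,69.6834) → (237.2735,76.8260) → (237.1548,84.9697).

Shape 2 is a line segment drawn with `<polyline>`. Its stroke #ff8800 means score at S518, F1222. After flipping Y the toolpath is (104.5409,122.9835) → (132.1127,74.3386).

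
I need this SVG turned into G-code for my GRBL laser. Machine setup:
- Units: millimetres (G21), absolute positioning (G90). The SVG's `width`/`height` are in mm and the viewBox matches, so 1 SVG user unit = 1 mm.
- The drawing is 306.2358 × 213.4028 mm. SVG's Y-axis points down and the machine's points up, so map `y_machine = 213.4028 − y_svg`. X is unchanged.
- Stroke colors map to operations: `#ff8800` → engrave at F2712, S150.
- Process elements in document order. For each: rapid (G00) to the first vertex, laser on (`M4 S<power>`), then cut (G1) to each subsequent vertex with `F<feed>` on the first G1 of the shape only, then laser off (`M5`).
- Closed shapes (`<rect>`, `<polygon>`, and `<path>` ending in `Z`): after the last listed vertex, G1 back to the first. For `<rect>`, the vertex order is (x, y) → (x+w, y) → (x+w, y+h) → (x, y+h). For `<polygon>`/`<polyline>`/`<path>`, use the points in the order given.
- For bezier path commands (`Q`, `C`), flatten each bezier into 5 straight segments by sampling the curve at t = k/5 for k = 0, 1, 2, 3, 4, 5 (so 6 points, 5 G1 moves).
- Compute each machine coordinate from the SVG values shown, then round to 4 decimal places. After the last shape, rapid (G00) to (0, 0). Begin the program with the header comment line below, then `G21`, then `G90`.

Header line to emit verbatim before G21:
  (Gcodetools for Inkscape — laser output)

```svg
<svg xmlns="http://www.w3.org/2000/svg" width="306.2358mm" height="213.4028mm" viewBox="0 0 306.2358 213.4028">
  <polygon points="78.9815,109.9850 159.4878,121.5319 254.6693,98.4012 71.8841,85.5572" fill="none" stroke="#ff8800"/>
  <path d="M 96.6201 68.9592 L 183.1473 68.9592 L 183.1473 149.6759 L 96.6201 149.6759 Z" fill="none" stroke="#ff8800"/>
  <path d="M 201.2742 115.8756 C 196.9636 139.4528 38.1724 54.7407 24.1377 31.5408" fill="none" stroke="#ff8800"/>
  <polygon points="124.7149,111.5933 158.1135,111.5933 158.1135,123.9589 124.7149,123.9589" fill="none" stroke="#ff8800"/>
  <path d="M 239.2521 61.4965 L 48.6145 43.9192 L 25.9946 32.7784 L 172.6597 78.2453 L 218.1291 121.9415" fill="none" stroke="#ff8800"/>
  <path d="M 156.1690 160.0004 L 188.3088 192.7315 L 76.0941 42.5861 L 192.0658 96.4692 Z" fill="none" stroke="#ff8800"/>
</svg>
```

1 u = 1 mm; y_m = 213.4028 − y.

[1] `<polygon>` closed polygon, #ff8800→engrave S150 F2712: (78.9815,103.4178) → (159.4878,91.8709) → (254.6693,115.0016) → (71.8841,127.8456) → (78.9815,103.4178) (closed)

[2] `<path>` rectangle, #ff8800→engrave S150 F2712: (96.6201,144.4436) → (183.1473,144.4436) → (183.1473,63.7269) → (96.6201,63.7269) → (96.6201,144.4436) (closed)

[3] `<path>` cubic bezier, #ff8800→engrave S150 F2712: (201.2742,97.5272) → (182.5441,95.0172) → (141.1020,110.3461) → (91.3113,135.3636) → (47.5354,161.9190) → (24.1377,181.8620)

[4] `<polygon>` rectangle, #ff8800→engrave S150 F2712: (124.7149,101.8095) → (158.1135,101.8095) → (158.1135,89.4439) → (124.7149,89.4439) → (124.7149,101.8095) (closed)

[5] `<path>` open polyline, #ff8800→engrave S150 F2712: (239.2521,151.9063) → (48.6145,169.4836) → (25.9946,180.6244) → (172.6597,135.1575) → (218.1291,91.4613)

[6] `<path>` closed polygon, #ff8800→engrave S150 F2712: (156.1690,53.4024) → (188.3088,20.6713) → (76.0941,170.8167) → (192.0658,116.9336) → (156.1690,53.4024) (closed)

(Gcodetools for Inkscape — laser output)
G21
G90
G00 X78.9815 Y103.4178
M4 S150
G1 X159.4878 Y91.8709 F2712
G1 X254.6693 Y115.0016
G1 X71.8841 Y127.8456
G1 X78.9815 Y103.4178
M5
G00 X96.6201 Y144.4436
M4 S150
G1 X183.1473 Y144.4436 F2712
G1 X183.1473 Y63.7269
G1 X96.6201 Y63.7269
G1 X96.6201 Y144.4436
M5
G00 X201.2742 Y97.5272
M4 S150
G1 X182.5441 Y95.0172 F2712
G1 X141.1020 Y110.3461
G1 X91.3113 Y135.3636
G1 X47.5354 Y161.9190
G1 X24.1377 Y181.8620
M5
G00 X124.7149 Y101.8095
M4 S150
G1 X158.1135 Y101.8095 F2712
G1 X158.1135 Y89.4439
G1 X124.7149 Y89.4439
G1 X124.7149 Y101.8095
M5
G00 X239.2521 Y151.9063
M4 S150
G1 X48.6145 Y169.4836 F2712
G1 X25.9946 Y180.6244
G1 X172.6597 Y135.1575
G1 X218.1291 Y91.4613
M5
G00 X156.1690 Y53.4024
M4 S150
G1 X188.3088 Y20.6713 F2712
G1 X76.0941 Y170.8167
G1 X192.0658 Y116.9336
G1 X156.1690 Y53.4024
M5
G00 X0.0000 Y0.0000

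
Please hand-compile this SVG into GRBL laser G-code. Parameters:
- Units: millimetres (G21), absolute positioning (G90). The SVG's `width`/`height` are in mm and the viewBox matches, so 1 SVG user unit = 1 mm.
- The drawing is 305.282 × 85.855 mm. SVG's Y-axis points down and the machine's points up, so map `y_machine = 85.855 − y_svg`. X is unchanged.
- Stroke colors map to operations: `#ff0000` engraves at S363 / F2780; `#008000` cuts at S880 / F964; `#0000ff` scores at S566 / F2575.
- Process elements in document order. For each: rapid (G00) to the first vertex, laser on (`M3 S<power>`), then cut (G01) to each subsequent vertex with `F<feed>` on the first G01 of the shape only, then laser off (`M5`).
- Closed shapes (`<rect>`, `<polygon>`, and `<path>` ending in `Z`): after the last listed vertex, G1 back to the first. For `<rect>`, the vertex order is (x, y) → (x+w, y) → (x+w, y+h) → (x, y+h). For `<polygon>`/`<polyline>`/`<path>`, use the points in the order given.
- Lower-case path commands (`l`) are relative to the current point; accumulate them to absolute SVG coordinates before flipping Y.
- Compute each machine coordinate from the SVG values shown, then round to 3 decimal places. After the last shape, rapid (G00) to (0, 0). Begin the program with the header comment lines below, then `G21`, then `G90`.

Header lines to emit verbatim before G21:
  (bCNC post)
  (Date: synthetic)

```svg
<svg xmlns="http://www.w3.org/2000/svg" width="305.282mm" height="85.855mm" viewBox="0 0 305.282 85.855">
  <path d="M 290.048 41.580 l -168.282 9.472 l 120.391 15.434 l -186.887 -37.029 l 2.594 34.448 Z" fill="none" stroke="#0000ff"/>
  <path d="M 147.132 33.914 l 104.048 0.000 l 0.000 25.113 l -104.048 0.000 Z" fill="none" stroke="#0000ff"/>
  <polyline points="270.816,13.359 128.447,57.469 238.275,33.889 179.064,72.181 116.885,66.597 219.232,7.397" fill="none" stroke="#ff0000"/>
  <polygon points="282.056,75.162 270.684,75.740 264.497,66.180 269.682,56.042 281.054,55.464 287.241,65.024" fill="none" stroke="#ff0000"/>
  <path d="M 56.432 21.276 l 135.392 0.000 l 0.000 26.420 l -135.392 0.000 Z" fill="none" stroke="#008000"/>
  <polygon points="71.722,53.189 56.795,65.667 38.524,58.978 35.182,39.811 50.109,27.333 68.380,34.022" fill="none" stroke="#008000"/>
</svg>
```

(bCNC post)
(Date: synthetic)
G21
G90
G00 X290.048 Y44.275
M3 S566
G01 X121.766 Y34.803 F2575
G01 X242.157 Y19.369
G01 X55.270 Y56.398
G01 X57.864 Y21.950
G01 X290.048 Y44.275
M5
G00 X147.132 Y51.941
M3 S566
G01 X251.180 Y51.941 F2575
G01 X251.180 Y26.828
G01 X147.132 Y26.828
G01 X147.132 Y51.941
M5
G00 X270.816 Y72.496
M3 S363
G01 X128.447 Y28.386 F2780
G01 X238.275 Y51.966
G01 X179.064 Y13.674
G01 X116.885 Y19.258
G01 X219.232 Y78.458
M5
G00 X282.056 Y10.693
M3 S363
G01 X270.684 Y10.115 F2780
G01 X264.497 Y19.675
G01 X269.682 Y29.813
G01 X281.054 Y30.391
G01 X287.241 Y20.831
G01 X282.056 Y10.693
M5
G00 X56.432 Y64.579
M3 S880
G01 X191.824 Y64.579 F964
G01 X191.824 Y38.159
G01 X56.432 Y38.159
G01 X56.432 Y64.579
M5
G00 X71.722 Y32.666
M3 S880
G01 X56.795 Y20.188 F964
G01 X38.524 Y26.877
G01 X35.182 Y46.044
G01 X50.109 Y58.522
G01 X68.380 Y51.833
G01 X71.722 Y32.666
M5
G00 X0.000 Y0.000

Since the viewBox matches the mm dimensions, user units are millimetres directly. The only transform is the Y-flip y_m = 85.855 − y_svg.

Shape 1 is a closed polygon drawn with `<path>`. Its stroke #0000ff means score at S566, F2575. After flipping Y the toolpath is (290.048,44.275) → (121.766,34.803) → (242.157,19.369) → (55.270,56.398) → (57.864,21.950) → (290.048,44.275), returning to the start.

Shape 2 is a rectangle drawn with `<path>`. Its stroke #0000ff means score at S566, F2575. After flipping Y the toolpath is (147.132,51.941) → (251.180,51.941) → (251.180,26.828) → (147.132,26.828) → (147.132,51.941), returning to the start.

Shape 3 is a open polyline drawn with `<polyline>`. Its stroke #ff0000 means engrave at S363, F2780. After flipping Y the toolpath is (270.816,72.496) → (128.447,28.386) → (238.275,51.966) → (179.064,13.674) → (116.885,19.258) → (219.232,78.458).

Shape 4 is a regular polygon drawn with `<polygon>`. Its stroke #ff0000 means engrave at S363, F2780. After flipping Y the toolpath is (282.056,10.693) → (270.684,10.115) → (264.497,19.675) → (269.682,29.813) → (281.054,30.391) → (287.241,20.831) → (282.056,10.693), returning to the start.

Shape 5 is a rectangle drawn with `<path>`. Its stroke #008000 means cut at S880, F964. After flipping Y the toolpath is (56.432,64.579) → (191.824,64.579) → (191.824,38.159) → (56.432,38.159) → (56.432,64.579), returning to the start.

Shape 6 is a regular polygon drawn with `<polygon>`. Its stroke #008000 means cut at S880, F964. After flipping Y the toolpath is (71.722,32.666) → (56.795,20.188) → (38.524,26.877) → (35.182,46.044) → (50.109,58.522) → (68.380,51.833) → (71.722,32.666), returning to the start.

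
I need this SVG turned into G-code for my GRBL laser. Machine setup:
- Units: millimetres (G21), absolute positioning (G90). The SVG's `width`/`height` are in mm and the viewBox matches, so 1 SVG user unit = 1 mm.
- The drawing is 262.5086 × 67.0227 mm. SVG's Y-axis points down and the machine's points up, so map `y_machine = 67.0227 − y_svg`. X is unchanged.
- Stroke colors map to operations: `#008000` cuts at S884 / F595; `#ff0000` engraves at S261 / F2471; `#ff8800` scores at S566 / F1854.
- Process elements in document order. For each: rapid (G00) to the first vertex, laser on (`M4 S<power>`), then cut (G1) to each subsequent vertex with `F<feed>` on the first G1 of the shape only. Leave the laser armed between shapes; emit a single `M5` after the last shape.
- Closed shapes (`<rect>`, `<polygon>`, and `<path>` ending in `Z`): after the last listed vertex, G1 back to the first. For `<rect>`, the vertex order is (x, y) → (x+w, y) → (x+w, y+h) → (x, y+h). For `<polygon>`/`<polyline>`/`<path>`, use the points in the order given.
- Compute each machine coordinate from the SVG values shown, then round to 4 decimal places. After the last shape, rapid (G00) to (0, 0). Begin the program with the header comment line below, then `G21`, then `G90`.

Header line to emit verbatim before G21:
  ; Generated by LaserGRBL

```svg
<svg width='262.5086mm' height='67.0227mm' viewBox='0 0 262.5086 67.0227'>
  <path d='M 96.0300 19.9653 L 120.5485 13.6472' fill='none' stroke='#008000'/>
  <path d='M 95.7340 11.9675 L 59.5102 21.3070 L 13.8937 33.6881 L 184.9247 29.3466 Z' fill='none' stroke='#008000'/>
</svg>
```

; Generated by LaserGRBL
G21
G90
G00 X96.0300 Y47.0574
M4 S884
G1 X120.5485 Y53.3755 F595
G00 X95.7340 Y55.0552
M4 S884
G1 X59.5102 Y45.7157 F595
G1 X13.8937 Y33.3346
G1 X184.9247 Y37.6761
G1 X95.7340 Y55.0552
M5
G00 X0.0000 Y0.0000

1 u = 1 mm; y_m = 67.0227 − y.

[1] `<path>` line segment, #008000→cut S884 F595: (96.0300,47.0574) → (120.5485,53.3755)

[2] `<path>` closed polygon, #008000→cut S884 F595: (95.7340,55.0552) → (59.5102,45.7157) → (13.8937,33.3346) → (184.9247,37.6761) → (95.7340,55.0552) (closed)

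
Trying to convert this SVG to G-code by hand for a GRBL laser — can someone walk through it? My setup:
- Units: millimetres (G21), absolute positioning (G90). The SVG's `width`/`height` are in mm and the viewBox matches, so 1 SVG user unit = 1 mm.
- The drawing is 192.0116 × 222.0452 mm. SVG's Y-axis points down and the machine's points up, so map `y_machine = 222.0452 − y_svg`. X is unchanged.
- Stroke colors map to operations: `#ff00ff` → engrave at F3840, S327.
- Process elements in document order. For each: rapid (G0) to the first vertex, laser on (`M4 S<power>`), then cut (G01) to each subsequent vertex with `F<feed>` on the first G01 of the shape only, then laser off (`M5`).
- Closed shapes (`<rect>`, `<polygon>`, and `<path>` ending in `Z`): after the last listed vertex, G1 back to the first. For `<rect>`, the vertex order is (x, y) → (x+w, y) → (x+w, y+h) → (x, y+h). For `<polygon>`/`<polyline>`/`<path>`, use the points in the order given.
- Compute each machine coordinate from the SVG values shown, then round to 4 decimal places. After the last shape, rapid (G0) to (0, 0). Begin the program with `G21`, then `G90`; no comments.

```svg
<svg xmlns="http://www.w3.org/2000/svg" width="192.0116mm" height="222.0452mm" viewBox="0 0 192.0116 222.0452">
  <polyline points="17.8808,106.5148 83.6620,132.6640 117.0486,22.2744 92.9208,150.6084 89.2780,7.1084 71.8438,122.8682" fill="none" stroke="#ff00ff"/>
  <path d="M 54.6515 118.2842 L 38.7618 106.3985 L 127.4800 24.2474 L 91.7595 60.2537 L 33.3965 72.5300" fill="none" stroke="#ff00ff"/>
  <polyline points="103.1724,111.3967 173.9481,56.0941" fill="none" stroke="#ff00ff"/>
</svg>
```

1 u = 1 mm; y_m = 222.0452 − y.

[1] `<polyline>` open polyline, #ff00ff→engrave S327 F3840: (17.8808,115.5304) → (83.6620,89.3812) → (117.0486,199.7708) → (92.9208,71.4368) → (89.2780,214.9368) → (71.8438,99.1770)

[2] `<path>` open polyline, #ff00ff→engrave S327 F3840: (54.6515,103.7610) → (38.7618,115.6467) → (127.4800,197.7978) → (91.7595,161.7915) → (33.3965,149.5152)

[3] `<polyline>` line segment, #ff00ff→engrave S327 F3840: (103.1724,110.6485) → (173.9481,165.9511)

G21
G90
G0 X17.8808 Y115.5304
M4 S327
G01 X83.6620 Y89.3812 F3840
G01 X117.0486 Y199.7708
G01 X92.9208 Y71.4368
G01 X89.2780 Y214.9368
G01 X71.8438 Y99.1770
M5
G0 X54.6515 Y103.7610
M4 S327
G01 X38.7618 Y115.6467 F3840
G01 X127.4800 Y197.7978
G01 X91.7595 Y161.7915
G01 X33.3965 Y149.5152
M5
G0 X103.1724 Y110.6485
M4 S327
G01 X173.9481 Y165.9511 F3840
M5
G0 X0.0000 Y0.0000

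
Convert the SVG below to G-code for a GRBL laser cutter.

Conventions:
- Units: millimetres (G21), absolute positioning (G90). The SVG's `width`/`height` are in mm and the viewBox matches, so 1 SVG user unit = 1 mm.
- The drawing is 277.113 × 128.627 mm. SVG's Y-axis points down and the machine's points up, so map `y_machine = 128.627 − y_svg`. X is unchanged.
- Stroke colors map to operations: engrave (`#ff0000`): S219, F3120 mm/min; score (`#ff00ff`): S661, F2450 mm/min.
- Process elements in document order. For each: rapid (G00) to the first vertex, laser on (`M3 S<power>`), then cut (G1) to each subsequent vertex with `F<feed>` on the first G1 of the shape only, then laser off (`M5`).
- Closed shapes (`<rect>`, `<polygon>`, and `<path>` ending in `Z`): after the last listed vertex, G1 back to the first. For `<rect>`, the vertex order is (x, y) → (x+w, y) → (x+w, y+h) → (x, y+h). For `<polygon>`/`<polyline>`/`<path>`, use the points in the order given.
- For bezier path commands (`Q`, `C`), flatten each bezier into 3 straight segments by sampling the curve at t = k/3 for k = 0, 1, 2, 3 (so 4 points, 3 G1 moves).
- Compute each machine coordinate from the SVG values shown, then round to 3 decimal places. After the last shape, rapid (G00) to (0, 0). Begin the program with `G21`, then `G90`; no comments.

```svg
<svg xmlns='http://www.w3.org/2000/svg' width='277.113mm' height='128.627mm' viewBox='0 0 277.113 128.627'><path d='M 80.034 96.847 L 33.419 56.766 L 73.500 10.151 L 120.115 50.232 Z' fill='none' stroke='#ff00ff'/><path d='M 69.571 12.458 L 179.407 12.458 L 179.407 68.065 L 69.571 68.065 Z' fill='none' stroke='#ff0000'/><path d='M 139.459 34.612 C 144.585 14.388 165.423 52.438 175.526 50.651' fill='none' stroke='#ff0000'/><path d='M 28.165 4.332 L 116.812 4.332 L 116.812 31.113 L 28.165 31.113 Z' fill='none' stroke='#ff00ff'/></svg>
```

Since the viewBox matches the mm dimensions, user units are millimetres directly. The only transform is the Y-flip y_m = 128.627 − y_svg.

Shape 1 is a regular polygon drawn with `<path>`. Its stroke #ff00ff means score at S661, F2450. After flipping Y the toolpath is (80.034,31.780) → (33.419,71.861) → (73.500,118.476) → (120.115,78.395) → (80.034,31.780), returning to the start.

Shape 2 is a rectangle drawn with `<path>`. Its stroke #ff0000 means engrave at S219, F3120. After flipping Y the toolpath is (69.571,116.169) → (179.407,116.169) → (179.407,60.562) → (69.571,60.562) → (69.571,116.169), returning to the start.

Shape 3 is a cubic bezier drawn with `<path>`. Its stroke #ff0000 means engrave at S219, F3120. After flipping Y the toolpath is (139.459,94.015) → (148.843,98.448) → (162.824,85.834) → (175.526,77.976).

Shape 4 is a rectangle drawn with `<path>`. Its stroke #ff00ff means score at S661, F2450. After flipping Y the toolpath is (28.165,124.295) → (116.812,124.295) → (116.812,97.514) → (28.165,97.514) → (28.165,124.295), returning to the start.

G21
G90
G00 X80.034 Y31.780
M3 S661
G1 X33.419 Y71.861 F2450
G1 X73.500 Y118.476
G1 X120.115 Y78.395
G1 X80.034 Y31.780
M5
G00 X69.571 Y116.169
M3 S219
G1 X179.407 Y116.169 F3120
G1 X179.407 Y60.562
G1 X69.571 Y60.562
G1 X69.571 Y116.169
M5
G00 X139.459 Y94.015
M3 S219
G1 X148.843 Y98.448 F3120
G1 X162.824 Y85.834
G1 X175.526 Y77.976
M5
G00 X28.165 Y124.295
M3 S661
G1 X116.812 Y124.295 F2450
G1 X116.812 Y97.514
G1 X28.165 Y97.514
G1 X28.165 Y124.295
M5
G00 X0.000 Y0.000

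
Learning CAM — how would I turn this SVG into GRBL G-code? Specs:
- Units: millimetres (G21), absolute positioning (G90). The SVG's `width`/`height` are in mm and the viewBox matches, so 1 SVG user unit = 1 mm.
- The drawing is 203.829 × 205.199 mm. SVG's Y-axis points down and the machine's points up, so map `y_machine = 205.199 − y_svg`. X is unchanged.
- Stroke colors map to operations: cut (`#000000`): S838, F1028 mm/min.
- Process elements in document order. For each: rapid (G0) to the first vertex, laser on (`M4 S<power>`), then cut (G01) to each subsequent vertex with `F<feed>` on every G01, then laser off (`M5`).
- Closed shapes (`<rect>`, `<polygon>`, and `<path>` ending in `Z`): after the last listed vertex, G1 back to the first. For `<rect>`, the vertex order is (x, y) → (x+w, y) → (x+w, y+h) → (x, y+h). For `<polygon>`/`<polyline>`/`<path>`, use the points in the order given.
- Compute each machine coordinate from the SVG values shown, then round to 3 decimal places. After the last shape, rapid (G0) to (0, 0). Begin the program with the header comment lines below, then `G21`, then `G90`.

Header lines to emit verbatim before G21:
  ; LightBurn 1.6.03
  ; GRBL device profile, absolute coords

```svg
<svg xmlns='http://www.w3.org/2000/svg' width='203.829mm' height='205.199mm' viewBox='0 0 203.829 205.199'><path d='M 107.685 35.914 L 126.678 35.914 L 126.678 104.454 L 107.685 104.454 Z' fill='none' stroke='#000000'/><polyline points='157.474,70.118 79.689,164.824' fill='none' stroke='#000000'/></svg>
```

viewBox `0 0 203.829 205.199` with mm width/height → 1 unit = 1 mm. Flip: y_m = 205.199 − y_svg.

**Shape 1** — `<path>` rectangle, stroke `#000000` → cut (S838, F1028). Machine vertices: (107.685,169.285) → (126.678,169.285) → (126.678,100.745) → (107.685,100.745) → (107.685,169.285). Closed: final G1 returns to the first vertex.

**Shape 2** — `<polyline>` line segment, stroke `#000000` → cut (S838, F1028). Machine vertices: (157.474,135.081) → (79.689,40.375). Open path.

; LightBurn 1.6.03
; GRBL device profile, absolute coords
G21
G90
G0 X107.685 Y169.285
M4 S838
G01 X126.678 Y169.285 F1028
G01 X126.678 Y100.745 F1028
G01 X107.685 Y100.745 F1028
G01 X107.685 Y169.285 F1028
M5
G0 X157.474 Y135.081
M4 S838
G01 X79.689 Y40.375 F1028
M5
G0 X0.000 Y0.000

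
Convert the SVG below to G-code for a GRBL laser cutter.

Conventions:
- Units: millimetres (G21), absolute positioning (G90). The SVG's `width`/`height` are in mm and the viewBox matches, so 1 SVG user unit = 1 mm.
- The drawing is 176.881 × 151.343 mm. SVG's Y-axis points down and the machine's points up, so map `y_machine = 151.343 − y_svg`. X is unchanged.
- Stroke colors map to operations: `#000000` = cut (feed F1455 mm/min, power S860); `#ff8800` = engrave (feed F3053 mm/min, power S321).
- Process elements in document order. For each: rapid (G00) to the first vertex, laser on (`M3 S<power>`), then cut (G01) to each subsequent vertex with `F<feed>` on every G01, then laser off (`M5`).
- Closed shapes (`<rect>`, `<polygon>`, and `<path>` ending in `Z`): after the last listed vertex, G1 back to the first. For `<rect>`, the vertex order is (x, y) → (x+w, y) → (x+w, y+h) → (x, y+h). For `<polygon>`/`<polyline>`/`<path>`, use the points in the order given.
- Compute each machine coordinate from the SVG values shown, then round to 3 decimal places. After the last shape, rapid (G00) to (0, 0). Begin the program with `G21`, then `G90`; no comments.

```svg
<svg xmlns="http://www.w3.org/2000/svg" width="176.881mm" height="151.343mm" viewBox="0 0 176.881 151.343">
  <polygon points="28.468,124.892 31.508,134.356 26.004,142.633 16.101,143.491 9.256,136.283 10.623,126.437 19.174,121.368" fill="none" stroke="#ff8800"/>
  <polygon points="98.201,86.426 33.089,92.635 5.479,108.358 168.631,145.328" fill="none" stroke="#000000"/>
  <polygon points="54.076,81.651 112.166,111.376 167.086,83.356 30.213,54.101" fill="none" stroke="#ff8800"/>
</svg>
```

G21
G90
G00 X28.468 Y26.451
M3 S321
G01 X31.508 Y16.987 F3053
G01 X26.004 Y8.710 F3053
G01 X16.101 Y7.852 F3053
G01 X9.256 Y15.060 F3053
G01 X10.623 Y24.906 F3053
G01 X19.174 Y29.975 F3053
G01 X28.468 Y26.451 F3053
M5
G00 X98.201 Y64.917
M3 S860
G01 X33.089 Y58.708 F1455
G01 X5.479 Y42.985 F1455
G01 X168.631 Y6.015 F1455
G01 X98.201 Y64.917 F1455
M5
G00 X54.076 Y69.692
M3 S321
G01 X112.166 Y39.967 F3053
G01 X167.086 Y67.987 F3053
G01 X30.213 Y97.242 F3053
G01 X54.076 Y69.692 F3053
M5
G00 X0.000 Y0.000

1 u = 1 mm; y_m = 151.343 − y.

[1] `<polygon>` regular polygon, #ff8800→engrave S321 F3053: (28.468,26.451) → (31.508,16.987) → (26.004,8.710) → (16.101,7.852) → (9.256,15.060) → (10.623,24.906) → (19.174,29.975) → (28.468,26.451) (closed)

[2] `<polygon>` closed polygon, #000000→cut S860 F1455: (98.201,64.917) → (33.089,58.708) → (5.479,42.985) → (168.631,6.015) → (98.201,64.917) (closed)

[3] `<polygon>` closed polygon, #ff8800→engrave S321 F3053: (54.076,69.692) → (112.166,39.967) → (167.086,67.987) → (30.213,97.242) → (54.076,69.692) (closed)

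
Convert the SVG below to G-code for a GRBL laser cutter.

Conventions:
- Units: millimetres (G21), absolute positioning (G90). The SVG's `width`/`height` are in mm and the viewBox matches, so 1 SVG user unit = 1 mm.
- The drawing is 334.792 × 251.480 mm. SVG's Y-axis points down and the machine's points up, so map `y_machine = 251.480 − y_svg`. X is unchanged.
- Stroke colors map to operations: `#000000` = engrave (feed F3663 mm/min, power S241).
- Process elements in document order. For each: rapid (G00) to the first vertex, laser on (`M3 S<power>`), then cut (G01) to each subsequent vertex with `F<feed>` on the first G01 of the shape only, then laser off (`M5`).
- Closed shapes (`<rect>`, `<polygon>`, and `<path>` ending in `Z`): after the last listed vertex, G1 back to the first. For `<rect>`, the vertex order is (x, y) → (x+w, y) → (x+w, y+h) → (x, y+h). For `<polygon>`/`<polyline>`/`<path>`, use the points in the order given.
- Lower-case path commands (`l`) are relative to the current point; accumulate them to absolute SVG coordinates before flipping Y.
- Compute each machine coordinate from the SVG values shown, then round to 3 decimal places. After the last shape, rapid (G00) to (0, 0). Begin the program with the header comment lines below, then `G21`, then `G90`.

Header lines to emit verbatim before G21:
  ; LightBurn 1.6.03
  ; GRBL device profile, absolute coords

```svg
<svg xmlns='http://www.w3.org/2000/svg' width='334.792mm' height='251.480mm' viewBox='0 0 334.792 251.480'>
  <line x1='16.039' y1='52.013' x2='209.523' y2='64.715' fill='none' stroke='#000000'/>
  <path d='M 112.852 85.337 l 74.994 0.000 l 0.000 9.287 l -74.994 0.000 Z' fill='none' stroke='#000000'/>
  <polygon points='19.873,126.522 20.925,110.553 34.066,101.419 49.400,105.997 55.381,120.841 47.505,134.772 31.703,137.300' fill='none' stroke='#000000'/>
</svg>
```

; LightBurn 1.6.03
; GRBL device profile, absolute coords
G21
G90
G00 X16.039 Y199.467
M3 S241
G01 X209.523 Y186.765 F3663
M5
G00 X112.852 Y166.143
M3 S241
G01 X187.846 Y166.143 F3663
G01 X187.846 Y156.856
G01 X112.852 Y156.856
G01 X112.852 Y166.143
M5
G00 X19.873 Y124.958
M3 S241
G01 X20.925 Y140.927 F3663
G01 X34.066 Y150.061
G01 X49.400 Y145.483
G01 X55.381 Y130.639
G01 X47.505 Y116.708
G01 X31.703 Y114.180
G01 X19.873 Y124.958
M5
G00 X0.000 Y0.000

viewBox `0 0 334.792 251.480` with mm width/height → 1 unit = 1 mm. Flip: y_m = 251.480 − y_svg.

**Shape 1** — `<line>` line segment, stroke `#000000` → engrave (S241, F3663). Machine vertices: (16.039,199.467) → (209.523,186.765). Open path.

**Shape 2** — `<path>` rectangle, stroke `#000000` → engrave (S241, F3663). Machine vertices: (112.852,166.143) → (187.846,166.143) → (187.846,156.856) → (112.852,156.856) → (112.852,166.143). Closed: final G1 returns to the first vertex.

**Shape 3** — `<polygon>` regular polygon, stroke `#000000` → engrave (S241, F3663). Machine vertices: (19.873,124.958) → (20.925,140.927) → (34.066,150.061) → (49.400,145.483) → (55.381,130.639) → (47.505,116.708) → (31.703,114.180) → (19.873,124.958). Closed: final G1 returns to the first vertex.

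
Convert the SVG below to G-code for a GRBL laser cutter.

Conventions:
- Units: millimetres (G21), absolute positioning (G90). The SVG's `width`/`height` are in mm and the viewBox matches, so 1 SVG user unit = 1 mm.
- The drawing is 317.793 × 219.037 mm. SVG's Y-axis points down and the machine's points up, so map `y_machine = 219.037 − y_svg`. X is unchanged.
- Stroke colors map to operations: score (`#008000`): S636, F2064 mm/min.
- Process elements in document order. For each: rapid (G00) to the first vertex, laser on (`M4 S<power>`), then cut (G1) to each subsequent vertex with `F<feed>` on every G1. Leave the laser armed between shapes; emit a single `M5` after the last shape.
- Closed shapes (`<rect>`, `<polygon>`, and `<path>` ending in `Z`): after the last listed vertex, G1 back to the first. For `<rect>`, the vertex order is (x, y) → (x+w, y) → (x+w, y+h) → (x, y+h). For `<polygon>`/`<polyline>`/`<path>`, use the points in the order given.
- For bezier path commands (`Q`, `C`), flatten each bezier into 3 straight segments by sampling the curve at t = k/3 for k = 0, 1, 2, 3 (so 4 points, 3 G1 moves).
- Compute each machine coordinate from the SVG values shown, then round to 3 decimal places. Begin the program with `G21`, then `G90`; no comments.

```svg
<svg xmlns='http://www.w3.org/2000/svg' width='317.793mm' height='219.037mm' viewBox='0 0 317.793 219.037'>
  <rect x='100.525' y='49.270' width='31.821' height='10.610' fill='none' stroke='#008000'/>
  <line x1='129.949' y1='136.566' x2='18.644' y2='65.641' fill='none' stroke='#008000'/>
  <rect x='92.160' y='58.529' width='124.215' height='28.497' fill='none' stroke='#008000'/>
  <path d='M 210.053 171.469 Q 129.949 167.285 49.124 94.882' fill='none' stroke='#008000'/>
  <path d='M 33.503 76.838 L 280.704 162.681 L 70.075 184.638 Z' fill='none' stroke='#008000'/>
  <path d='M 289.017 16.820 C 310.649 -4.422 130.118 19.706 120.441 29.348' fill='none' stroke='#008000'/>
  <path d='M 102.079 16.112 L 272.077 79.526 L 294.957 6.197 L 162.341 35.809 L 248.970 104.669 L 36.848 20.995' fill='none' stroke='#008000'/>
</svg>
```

viewBox `0 0 317.793 219.037` with mm width/height → 1 unit = 1 mm. Flip: y_m = 219.037 − y_svg.

**Shape 1** — `<rect>` rectangle, stroke `#008000` → score (S636, F2064). Machine vertices: (100.525,169.767) → (132.346,169.767) → (132.346,159.157) → (100.525,159.157) → (100.525,169.767). Closed: final G1 returns to the first vertex.

**Shape 2** — `<line>` line segment, stroke `#008000` → score (S636, F2064). Machine vertices: (129.949,82.471) → (18.644,153.396). Open path.

**Shape 3** — `<rect>` rectangle, stroke `#008000` → score (S636, F2064). Machine vertices: (92.160,160.508) → (216.375,160.508) → (216.375,132.011) → (92.160,132.011) → (92.160,160.508). Closed: final G1 returns to the first vertex.

**Shape 4** — `<path>` quadratic bezier, stroke `#008000` → score (S636, F2064). Control points (SVG): P0=(210.053,171.469), P1=(129.949,167.285), P2=(49.124,94.882); sampled at t=k/3. Machine vertices: (210.053,47.568) → (156.570,57.937) → (102.927,83.466) → (49.124,124.155). Open path.

**Shape 5** — `<path>` closed polygon, stroke `#008000` → score (S636, F2064). Machine vertices: (33.503,142.199) → (280.704,56.356) → (70.075,34.399) → (33.503,142.199). Closed: final G1 returns to the first vertex.

**Shape 6** — `<path>` cubic bezier, stroke `#008000` → score (S636, F2064). Control points (SVG): P0=(289.017,16.820), P1=(310.649,-4.422), P2=(130.118,19.706), P3=(120.441,29.348); sampled at t=k/3. Machine vertices: (289.017,202.217) → (257.077,210.553) → (173.254,201.943) → (120.441,189.689). Open path.

**Shape 7** — `<path>` open polyline, stroke `#008000` → score (S636, F2064). Machine vertices: (102.079,202.925) → (272.077,139.511) → (294.957,212.840) → (162.341,183.228) → (248.970,114.368) → (36.848,198.042). Open path.

G21
G90
G00 X100.525 Y169.767
M4 S636
G1 X132.346 Y169.767 F2064
G1 X132.346 Y159.157 F2064
G1 X100.525 Y159.157 F2064
G1 X100.525 Y169.767 F2064
G00 X129.949 Y82.471
M4 S636
G1 X18.644 Y153.396 F2064
G00 X92.160 Y160.508
M4 S636
G1 X216.375 Y160.508 F2064
G1 X216.375 Y132.011 F2064
G1 X92.160 Y132.011 F2064
G1 X92.160 Y160.508 F2064
G00 X210.053 Y47.568
M4 S636
G1 X156.570 Y57.937 F2064
G1 X102.927 Y83.466 F2064
G1 X49.124 Y124.155 F2064
G00 X33.503 Y142.199
M4 S636
G1 X280.704 Y56.356 F2064
G1 X70.075 Y34.399 F2064
G1 X33.503 Y142.199 F2064
G00 X289.017 Y202.217
M4 S636
G1 X257.077 Y210.553 F2064
G1 X173.254 Y201.943 F2064
G1 X120.441 Y189.689 F2064
G00 X102.079 Y202.925
M4 S636
G1 X272.077 Y139.511 F2064
G1 X294.957 Y212.840 F2064
G1 X162.341 Y183.228 F2064
G1 X248.970 Y114.368 F2064
G1 X36.848 Y198.042 F2064
M5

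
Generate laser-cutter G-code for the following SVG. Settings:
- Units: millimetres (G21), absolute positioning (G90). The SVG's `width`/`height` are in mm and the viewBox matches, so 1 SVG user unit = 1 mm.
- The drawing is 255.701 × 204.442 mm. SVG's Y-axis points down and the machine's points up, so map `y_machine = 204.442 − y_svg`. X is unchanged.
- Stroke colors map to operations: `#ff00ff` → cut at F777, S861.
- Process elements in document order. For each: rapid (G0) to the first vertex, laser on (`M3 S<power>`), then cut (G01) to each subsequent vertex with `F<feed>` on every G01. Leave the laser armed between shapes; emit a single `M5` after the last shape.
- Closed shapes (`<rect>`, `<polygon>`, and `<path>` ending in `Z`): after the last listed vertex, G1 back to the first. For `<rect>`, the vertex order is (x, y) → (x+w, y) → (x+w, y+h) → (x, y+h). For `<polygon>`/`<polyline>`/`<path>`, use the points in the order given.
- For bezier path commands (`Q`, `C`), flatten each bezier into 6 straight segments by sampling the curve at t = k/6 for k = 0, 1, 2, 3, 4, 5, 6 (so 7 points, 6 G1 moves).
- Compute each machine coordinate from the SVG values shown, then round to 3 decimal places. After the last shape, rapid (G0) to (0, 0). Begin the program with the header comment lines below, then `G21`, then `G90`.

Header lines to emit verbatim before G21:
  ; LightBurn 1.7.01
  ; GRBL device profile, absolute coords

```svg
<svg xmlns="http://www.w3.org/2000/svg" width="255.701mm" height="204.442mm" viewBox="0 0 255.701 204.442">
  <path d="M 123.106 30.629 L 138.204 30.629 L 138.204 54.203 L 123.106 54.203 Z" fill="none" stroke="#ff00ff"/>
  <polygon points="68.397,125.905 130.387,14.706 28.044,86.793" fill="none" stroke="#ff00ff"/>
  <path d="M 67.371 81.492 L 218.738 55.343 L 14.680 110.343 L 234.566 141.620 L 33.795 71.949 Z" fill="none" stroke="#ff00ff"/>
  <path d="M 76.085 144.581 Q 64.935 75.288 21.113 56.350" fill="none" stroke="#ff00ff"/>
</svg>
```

; LightBurn 1.7.01
; GRBL device profile, absolute coords
G21
G90
G0 X123.106 Y173.813
M3 S861
G01 X138.204 Y173.813 F777
G01 X138.204 Y150.239 F777
G01 X123.106 Y150.239 F777
G01 X123.106 Y173.813 F777
G0 X68.397 Y78.537
M3 S861
G01 X130.387 Y189.736 F777
G01 X28.044 Y117.649 F777
G01 X68.397 Y78.537 F777
G0 X67.371 Y122.950
M3 S861
G01 X218.738 Y149.099 F777
G01 X14.680 Y94.099 F777
G01 X234.566 Y62.822 F777
G01 X33.795 Y132.493 F777
G01 X67.371 Y122.950 F777
G0 X76.085 Y59.861
M3 S861
G01 X71.461 Y81.560 F777
G01 X65.021 Y100.461 F777
G01 X56.767 Y116.565 F777
G01 X46.697 Y129.872 F777
G01 X34.813 Y140.381 F777
G01 X21.113 Y148.092 F777
M5
G0 X0.000 Y0.000

1 u = 1 mm; y_m = 204.442 − y.

[1] `<path>` rectangle, #ff00ff→cut S861 F777: (123.106,173.813) → (138.204,173.813) → (138.204,150.239) → (123.106,150.239) → (123.106,173.813) (closed)

[2] `<polygon>` closed polygon, #ff00ff→cut S861 F777: (68.397,78.537) → (130.387,189.736) → (28.044,117.649) → (68.397,78.537) (closed)

[3] `<path>` closed polygon, #ff00ff→cut S861 F777: (67.371,122.950) → (218.738,149.099) → (14.680,94.099) → (234.566,62.822) → (33.795,132.493) → (67.371,122.950) (closed)

[4] `<path>` quadratic bezier, #ff00ff→cut S861 F777: (76.085,59.861) → (71.461,81.560) → (65.021,100.461) → (56.767,116.565) → (46.697,129.872) → (34.813,140.381) → (21.113,148.092)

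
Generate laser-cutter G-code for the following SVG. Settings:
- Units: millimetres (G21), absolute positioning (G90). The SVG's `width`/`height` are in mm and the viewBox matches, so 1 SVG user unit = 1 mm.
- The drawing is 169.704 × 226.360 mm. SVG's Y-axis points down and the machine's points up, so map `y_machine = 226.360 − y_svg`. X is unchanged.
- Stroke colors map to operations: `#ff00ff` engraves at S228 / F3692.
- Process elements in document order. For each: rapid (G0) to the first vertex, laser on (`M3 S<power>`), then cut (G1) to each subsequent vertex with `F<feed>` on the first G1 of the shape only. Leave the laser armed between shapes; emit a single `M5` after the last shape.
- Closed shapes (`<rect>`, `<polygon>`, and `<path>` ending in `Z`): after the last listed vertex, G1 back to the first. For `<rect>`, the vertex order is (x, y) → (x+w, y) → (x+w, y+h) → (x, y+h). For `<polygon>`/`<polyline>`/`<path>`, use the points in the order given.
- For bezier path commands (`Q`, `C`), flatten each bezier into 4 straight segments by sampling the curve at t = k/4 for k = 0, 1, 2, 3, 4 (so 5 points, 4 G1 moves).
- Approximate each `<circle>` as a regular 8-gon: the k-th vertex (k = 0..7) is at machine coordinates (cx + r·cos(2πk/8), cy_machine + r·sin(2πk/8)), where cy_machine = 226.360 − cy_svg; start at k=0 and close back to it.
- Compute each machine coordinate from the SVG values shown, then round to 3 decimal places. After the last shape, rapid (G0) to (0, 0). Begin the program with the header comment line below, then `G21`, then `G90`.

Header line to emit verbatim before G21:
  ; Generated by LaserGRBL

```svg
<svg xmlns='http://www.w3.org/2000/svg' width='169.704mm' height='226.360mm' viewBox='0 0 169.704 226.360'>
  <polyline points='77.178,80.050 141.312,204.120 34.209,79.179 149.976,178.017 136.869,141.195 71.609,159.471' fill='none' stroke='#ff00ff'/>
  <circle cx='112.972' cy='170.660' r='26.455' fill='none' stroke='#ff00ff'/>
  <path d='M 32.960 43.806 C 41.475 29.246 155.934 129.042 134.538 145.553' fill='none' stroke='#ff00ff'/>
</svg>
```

Since the viewBox matches the mm dimensions, user units are millimetres directly. The only transform is the Y-flip y_m = 226.360 − y_svg.

Shape 1 is a open polyline drawn with `<polyline>`. Its stroke #ff00ff means engrave at S228, F3692. After flipping Y the toolpath is (77.178,146.310) → (141.312,22.240) → (34.209,147.181) → (149.976,48.343) → (136.869,85.165) → (71.609,66.889).

Shape 2 is a circle drawn with `<circle>`. Its stroke #ff00ff means engrave at S228, F3692. After flipping Y the toolpath is (139.427,55.700) → (131.679,74.407) → (112.972,82.155) → (94.265,74.407) → (86.517,55.700) → (94.265,36.993) → (112.972,29.245) → (131.679,36.993) → (139.427,55.700), returning to the start.

Shape 3 is a cubic bezier drawn with `<path>`. Its stroke #ff00ff means engrave at S228, F3692. After flipping Y the toolpath is (32.960,182.554) → (55.433,175.120) → (94.966,143.332) → (128.890,105.718) → (134.538,80.807).

; Generated by LaserGRBL
G21
G90
G0 X77.178 Y146.310
M3 S228
G1 X141.312 Y22.240 F3692
G1 X34.209 Y147.181
G1 X149.976 Y48.343
G1 X136.869 Y85.165
G1 X71.609 Y66.889
G0 X139.427 Y55.700
M3 S228
G1 X131.679 Y74.407 F3692
G1 X112.972 Y82.155
G1 X94.265 Y74.407
G1 X86.517 Y55.700
G1 X94.265 Y36.993
G1 X112.972 Y29.245
G1 X131.679 Y36.993
G1 X139.427 Y55.700
G0 X32.960 Y182.554
M3 S228
G1 X55.433 Y175.120 F3692
G1 X94.966 Y143.332
G1 X128.890 Y105.718
G1 X134.538 Y80.807
M5
G0 X0.000 Y0.000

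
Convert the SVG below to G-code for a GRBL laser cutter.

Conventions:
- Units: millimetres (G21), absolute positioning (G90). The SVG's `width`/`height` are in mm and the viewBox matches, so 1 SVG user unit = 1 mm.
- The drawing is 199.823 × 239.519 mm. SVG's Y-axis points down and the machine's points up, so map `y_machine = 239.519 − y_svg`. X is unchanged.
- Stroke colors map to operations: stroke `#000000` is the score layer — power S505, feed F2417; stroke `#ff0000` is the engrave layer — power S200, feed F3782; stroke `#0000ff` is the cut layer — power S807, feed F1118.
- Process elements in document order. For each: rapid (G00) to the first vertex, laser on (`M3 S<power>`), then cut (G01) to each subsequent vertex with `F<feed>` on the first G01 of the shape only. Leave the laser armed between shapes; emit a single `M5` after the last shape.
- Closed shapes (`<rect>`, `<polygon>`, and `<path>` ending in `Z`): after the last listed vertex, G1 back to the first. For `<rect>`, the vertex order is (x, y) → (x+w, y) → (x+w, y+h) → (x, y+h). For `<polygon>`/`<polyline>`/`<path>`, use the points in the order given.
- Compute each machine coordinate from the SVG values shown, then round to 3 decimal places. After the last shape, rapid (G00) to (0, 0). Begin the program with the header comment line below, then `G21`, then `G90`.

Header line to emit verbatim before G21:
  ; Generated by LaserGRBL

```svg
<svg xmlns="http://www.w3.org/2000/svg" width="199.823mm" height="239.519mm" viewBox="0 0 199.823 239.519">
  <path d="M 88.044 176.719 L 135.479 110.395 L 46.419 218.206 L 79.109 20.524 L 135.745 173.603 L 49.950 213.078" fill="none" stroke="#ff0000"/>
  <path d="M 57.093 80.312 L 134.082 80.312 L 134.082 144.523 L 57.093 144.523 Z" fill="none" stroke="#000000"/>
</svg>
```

Since the viewBox matches the mm dimensions, user units are millimetres directly. The only transform is the Y-flip y_m = 239.519 − y_svg.

Shape 1 is a open polyline drawn with `<path>`. Its stroke #ff0000 means engrave at S200, F3782. After flipping Y the toolpath is (88.044,62.800) → (135.479,129.124) → (46.419,21.313) → (79.109,218.995) → (135.745,65.916) → (49.950,26.441).

Shape 2 is a rectangle drawn with `<path>`. Its stroke #000000 means score at S505, F2417. After flipping Y the toolpath is (57.093,159.207) → (134.082,159.207) → (134.082,94.996) → (57.093,94.996) → (57.093,159.207), returning to the start.

; Generated by LaserGRBL
G21
G90
G00 X88.044 Y62.800
M3 S200
G01 X135.479 Y129.124 F3782
G01 X46.419 Y21.313
G01 X79.109 Y218.995
G01 X135.745 Y65.916
G01 X49.950 Y26.441
G00 X57.093 Y159.207
M3 S505
G01 X134.082 Y159.207 F2417
G01 X134.082 Y94.996
G01 X57.093 Y94.996
G01 X57.093 Y159.207
M5
G00 X0.000 Y0.000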